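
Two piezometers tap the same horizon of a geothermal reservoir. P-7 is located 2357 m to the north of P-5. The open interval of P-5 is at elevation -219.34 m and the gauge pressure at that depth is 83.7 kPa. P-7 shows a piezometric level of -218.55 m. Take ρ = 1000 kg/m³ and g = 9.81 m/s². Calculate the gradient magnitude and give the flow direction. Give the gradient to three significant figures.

i ≈ 0.00328; groundwater flows toward the north

Pressure head at P-5: ψ = P/(ρg) = 83.7×1000 / (1000 × 9.81) = 8.53 m.
Total head at P-5: h = z + ψ = -219.34 + 8.53 = -210.81 m.
Total head at P-7: h = -218.55 m (water level in the piezometer is the total head).
Head difference: h(P-5) − h(P-7) = -210.81 − (-218.55) = 7.74 m.
Hydraulic gradient: i = |Δh| / L = 7.74 / 2357 = 0.00328.
Flow is from higher to lower head: from P-5 toward P-7, i.e. toward the north.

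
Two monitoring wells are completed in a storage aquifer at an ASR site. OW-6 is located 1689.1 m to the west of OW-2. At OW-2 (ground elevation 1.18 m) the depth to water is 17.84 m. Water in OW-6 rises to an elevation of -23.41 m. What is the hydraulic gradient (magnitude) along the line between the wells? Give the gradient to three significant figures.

i ≈ 0.00400

Total head at OW-2: h = 1.18 − 17.84 = -16.66 m.
Total head at OW-6: h = -23.41 m (water level in the piezometer is the total head).
Head difference: h(OW-2) − h(OW-6) = -16.66 − (-23.41) = 6.75 m.
Hydraulic gradient: i = |Δh| / L = 6.75 / 1689.1 = 0.00400.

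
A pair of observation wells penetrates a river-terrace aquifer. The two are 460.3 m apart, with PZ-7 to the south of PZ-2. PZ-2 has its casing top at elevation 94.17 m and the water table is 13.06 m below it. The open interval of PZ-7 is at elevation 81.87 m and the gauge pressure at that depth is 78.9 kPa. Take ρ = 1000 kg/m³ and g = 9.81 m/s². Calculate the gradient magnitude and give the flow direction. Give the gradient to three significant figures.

i ≈ 0.0191; groundwater flows toward the north

Total head at PZ-2: h = 94.17 − 13.06 = 81.11 m.
Pressure head at PZ-7: ψ = P/(ρg) = 78.9×1000 / (1000 × 9.81) = 8.04 m.
Total head at PZ-7: h = z + ψ = 81.87 + 8.04 = 89.91 m.
Head difference: h(PZ-2) − h(PZ-7) = 81.11 − 89.91 = -8.80 m.
Hydraulic gradient: i = |Δh| / L = 8.80 / 460.3 = 0.0191.
Flow is from higher to lower head: from PZ-7 toward PZ-2, i.e. toward the north.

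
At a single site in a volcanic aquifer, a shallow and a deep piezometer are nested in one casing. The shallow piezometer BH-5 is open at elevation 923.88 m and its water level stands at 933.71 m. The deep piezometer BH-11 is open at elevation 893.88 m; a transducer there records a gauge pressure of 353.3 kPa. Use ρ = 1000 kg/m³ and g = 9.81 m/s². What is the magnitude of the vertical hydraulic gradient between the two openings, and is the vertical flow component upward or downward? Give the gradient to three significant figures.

Total head at BH-5: h = 933.71 m (water level in the standpipe).
Pressure head at BH-11: ψ = P/(ρg) = 353.3×1000 / (1000 × 9.81) = 36.01 m.
Total head at BH-11: h = z + ψ = 893.88 + 36.01 = 929.89 m.
Δh = h(BH-5) − h(BH-11) = 933.71 − 929.89 = 3.82 m.
Vertical separation Δz = 923.88 − 893.88 = 30.00 m.
|i_v| = |Δh| / Δz = 3.82 / 30.00 = 0.127.
Head is higher in the shallow piezometer, so vertical flow is downward (recharge condition).

|i_v| ≈ 0.127; vertical flow is downward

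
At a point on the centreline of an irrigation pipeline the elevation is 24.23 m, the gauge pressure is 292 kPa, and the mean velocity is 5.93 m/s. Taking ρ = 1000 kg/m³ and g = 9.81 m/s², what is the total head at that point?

h ≈ 55.79 m

Pressure head ψ = P/(ρg) = 292×1000 / (1000 × 9.81) = 29.77 m.
Velocity head = v²/(2g) = 5.93² / (2 × 9.81) = 1.792 m.
h = z + ψ + v²/(2g) = 24.23 + 29.77 + 1.792 = 55.79 m.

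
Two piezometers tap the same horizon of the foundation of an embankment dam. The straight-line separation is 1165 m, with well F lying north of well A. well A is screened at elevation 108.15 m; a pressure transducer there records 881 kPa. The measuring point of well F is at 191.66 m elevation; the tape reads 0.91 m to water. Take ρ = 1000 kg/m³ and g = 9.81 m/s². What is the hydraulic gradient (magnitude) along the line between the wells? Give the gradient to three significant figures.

Pressure head at well A: ψ = P/(ρg) = 881×1000 / (1000 × 9.81) = 89.81 m.
Total head at well A: h = z + ψ = 108.15 + 89.81 = 197.96 m.
Total head at well F: h = 191.66 − 0.91 = 190.75 m.
Head difference: h(well A) − h(well F) = 197.96 − 190.75 = 7.21 m.
Hydraulic gradient: i = |Δh| / L = 7.21 / 1165 = 0.00619.

i ≈ 0.00619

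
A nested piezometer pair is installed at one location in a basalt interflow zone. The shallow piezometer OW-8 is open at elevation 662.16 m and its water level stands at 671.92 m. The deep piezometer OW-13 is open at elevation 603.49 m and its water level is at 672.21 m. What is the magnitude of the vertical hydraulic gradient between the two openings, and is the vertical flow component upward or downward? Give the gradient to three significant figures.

Total head at OW-8: h = 671.92 m (water level in the standpipe).
Total head at OW-13: h = 672.21 m.
Δh = h(OW-8) − h(OW-13) = 671.92 − 672.21 = -0.29 m.
Vertical separation Δz = 662.16 − 603.49 = 58.67 m.
|i_v| = |Δh| / Δz = 0.29 / 58.67 = 0.00494.
Head is higher in the deep piezometer, so vertical flow is upward (discharge condition).

|i_v| ≈ 0.00494; vertical flow is upward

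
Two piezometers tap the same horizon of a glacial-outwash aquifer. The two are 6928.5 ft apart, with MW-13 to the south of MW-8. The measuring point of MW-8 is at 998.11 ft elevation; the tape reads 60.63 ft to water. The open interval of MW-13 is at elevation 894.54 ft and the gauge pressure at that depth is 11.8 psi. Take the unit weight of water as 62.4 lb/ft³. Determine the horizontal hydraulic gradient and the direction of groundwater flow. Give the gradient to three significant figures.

Total head at MW-8: h = 998.11 − 60.63 = 937.48 ft.
Pressure head at MW-13: ψ = 144·P/γ = 144 × 11.8 / 62.4 = 27.23 ft.
Total head at MW-13: h = z + ψ = 894.54 + 27.23 = 921.77 ft.
Head difference: h(MW-8) − h(MW-13) = 937.48 − 921.77 = 15.71 ft.
Hydraulic gradient: i = |Δh| / L = 15.71 / 6928.5 = 0.00227.
Flow is from higher to lower head: from MW-8 toward MW-13, i.e. toward the south.

i ≈ 0.00227; groundwater flows toward the south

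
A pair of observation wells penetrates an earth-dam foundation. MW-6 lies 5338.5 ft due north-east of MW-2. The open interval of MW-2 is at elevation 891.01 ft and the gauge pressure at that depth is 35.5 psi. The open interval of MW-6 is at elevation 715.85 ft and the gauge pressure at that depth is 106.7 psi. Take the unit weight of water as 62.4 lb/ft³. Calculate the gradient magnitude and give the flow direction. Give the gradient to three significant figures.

i ≈ 0.00203; groundwater flows toward the north-east

Pressure head at MW-2: ψ = 144·P/γ = 144 × 35.5 / 62.4 = 81.92 ft.
Total head at MW-2: h = z + ψ = 891.01 + 81.92 = 972.93 ft.
Pressure head at MW-6: ψ = 144·P/γ = 144 × 106.7 / 62.4 = 246.23 ft.
Total head at MW-6: h = z + ψ = 715.85 + 246.23 = 962.08 ft.
Head difference: h(MW-2) − h(MW-6) = 972.93 − 962.08 = 10.85 ft.
Hydraulic gradient: i = |Δh| / L = 10.85 / 5338.5 = 0.00203.
Flow is from higher to lower head: from MW-2 toward MW-6, i.e. toward the north-east.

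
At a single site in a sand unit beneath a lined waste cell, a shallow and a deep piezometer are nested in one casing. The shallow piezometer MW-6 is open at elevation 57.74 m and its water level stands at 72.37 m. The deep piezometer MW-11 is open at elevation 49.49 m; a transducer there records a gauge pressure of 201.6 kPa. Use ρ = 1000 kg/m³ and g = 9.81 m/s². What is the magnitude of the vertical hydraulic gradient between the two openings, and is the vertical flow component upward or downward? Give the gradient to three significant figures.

|i_v| ≈ 0.282; vertical flow is downward

Total head at MW-6: h = 72.37 m (water level in the standpipe).
Pressure head at MW-11: ψ = P/(ρg) = 201.6×1000 / (1000 × 9.81) = 20.55 m.
Total head at MW-11: h = z + ψ = 49.49 + 20.55 = 70.04 m.
Δh = h(MW-6) − h(MW-11) = 72.37 − 70.04 = 2.33 m.
Vertical separation Δz = 57.74 − 49.49 = 8.25 m.
|i_v| = |Δh| / Δz = 2.33 / 8.25 = 0.282.
Head is higher in the shallow piezometer, so vertical flow is downward (recharge condition).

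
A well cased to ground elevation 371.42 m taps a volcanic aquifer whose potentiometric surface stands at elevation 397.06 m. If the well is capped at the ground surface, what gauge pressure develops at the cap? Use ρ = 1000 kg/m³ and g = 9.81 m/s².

Head above the cap: Δh = 397.06 − 371.42 = 25.64 m.
P = ρgΔh = 1000 × 9.81 × 25.64 = 251528 Pa ≈ 252 kPa.

P ≈ 252 kPa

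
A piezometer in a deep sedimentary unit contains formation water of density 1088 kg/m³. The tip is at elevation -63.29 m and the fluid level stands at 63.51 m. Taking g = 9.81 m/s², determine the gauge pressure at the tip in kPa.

Pressure head ψ = h − z = 63.51 − (-63.29) = 126.80 m.
P = ρgψ = 1088 × 9.81 × 126.80 = 1353372 Pa ≈ 1350 kPa.

P ≈ 1350 kPa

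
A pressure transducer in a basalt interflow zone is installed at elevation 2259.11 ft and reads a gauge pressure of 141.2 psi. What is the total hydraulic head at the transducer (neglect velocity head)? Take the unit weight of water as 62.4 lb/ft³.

h ≈ 2584.96 ft

ψ = 144·P/γ = 144 × 141.2 / 62.4 = 325.85 ft.
h = z + ψ = 2259.11 + 325.85 = 2584.96 ft.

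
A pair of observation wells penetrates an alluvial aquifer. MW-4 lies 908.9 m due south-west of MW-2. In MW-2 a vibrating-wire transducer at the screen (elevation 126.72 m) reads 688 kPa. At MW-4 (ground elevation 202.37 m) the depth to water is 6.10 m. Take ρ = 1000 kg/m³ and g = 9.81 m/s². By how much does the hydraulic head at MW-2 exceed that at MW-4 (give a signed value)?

Pressure head at MW-2: ψ = P/(ρg) = 688×1000 / (1000 × 9.81) = 70.13 m.
Total head at MW-2: h = z + ψ = 126.72 + 70.13 = 196.85 m.
Total head at MW-4: h = 202.37 − 6.10 = 196.27 m.
Head difference: h(MW-2) − h(MW-4) = 196.85 − 196.27 = 0.58 m.

Δh ≈ 0.58 m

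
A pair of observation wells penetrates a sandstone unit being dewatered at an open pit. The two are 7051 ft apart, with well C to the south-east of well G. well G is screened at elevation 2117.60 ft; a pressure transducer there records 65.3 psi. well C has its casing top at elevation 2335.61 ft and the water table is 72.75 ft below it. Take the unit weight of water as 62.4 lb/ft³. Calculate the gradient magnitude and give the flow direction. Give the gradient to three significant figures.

i ≈ 0.000770; groundwater flows toward the south-east

Pressure head at well G: ψ = 144·P/γ = 144 × 65.3 / 62.4 = 150.69 ft.
Total head at well G: h = z + ψ = 2117.60 + 150.69 = 2268.29 ft.
Total head at well C: h = 2335.61 − 72.75 = 2262.86 ft.
Head difference: h(well G) − h(well C) = 2268.29 − 2262.86 = 5.43 ft.
Hydraulic gradient: i = |Δh| / L = 5.43 / 7051 = 0.000770.
Flow is from higher to lower head: from well G toward well C, i.e. toward the south-east.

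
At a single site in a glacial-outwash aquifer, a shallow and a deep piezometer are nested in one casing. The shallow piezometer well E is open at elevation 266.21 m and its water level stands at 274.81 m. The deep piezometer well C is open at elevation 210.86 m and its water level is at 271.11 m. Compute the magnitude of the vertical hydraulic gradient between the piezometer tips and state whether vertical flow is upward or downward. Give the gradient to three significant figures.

|i_v| ≈ 0.0668; vertical flow is downward

Total head at well E: h = 274.81 m (water level in the standpipe).
Total head at well C: h = 271.11 m.
Δh = h(well E) − h(well C) = 274.81 − 271.11 = 3.70 m.
Vertical separation Δz = 266.21 − 210.86 = 55.35 m.
|i_v| = |Δh| / Δz = 3.70 / 55.35 = 0.0668.
Head is higher in the shallow piezometer, so vertical flow is downward (recharge condition).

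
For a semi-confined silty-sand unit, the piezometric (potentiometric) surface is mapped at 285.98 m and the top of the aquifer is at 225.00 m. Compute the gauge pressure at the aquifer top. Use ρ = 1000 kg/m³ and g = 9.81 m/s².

P ≈ 598 kPa

Pressure head at the aquifer top: ψ = h − z = 285.98 − 225.00 = 60.98 m.
P = ρgψ = 1000 × 9.81 × 60.98 = 598214 Pa ≈ 598 kPa.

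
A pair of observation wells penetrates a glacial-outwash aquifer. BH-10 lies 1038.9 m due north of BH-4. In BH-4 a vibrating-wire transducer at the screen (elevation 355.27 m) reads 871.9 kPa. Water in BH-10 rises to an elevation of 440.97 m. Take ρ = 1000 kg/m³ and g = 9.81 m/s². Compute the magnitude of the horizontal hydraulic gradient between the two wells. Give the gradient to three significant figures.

Pressure head at BH-4: ψ = P/(ρg) = 871.9×1000 / (1000 × 9.81) = 88.88 m.
Total head at BH-4: h = z + ψ = 355.27 + 88.88 = 444.15 m.
Total head at BH-10: h = 440.97 m (water level in the piezometer is the total head).
Head difference: h(BH-4) − h(BH-10) = 444.15 − 440.97 = 3.18 m.
Hydraulic gradient: i = |Δh| / L = 3.18 / 1038.9 = 0.00306.

i ≈ 0.00306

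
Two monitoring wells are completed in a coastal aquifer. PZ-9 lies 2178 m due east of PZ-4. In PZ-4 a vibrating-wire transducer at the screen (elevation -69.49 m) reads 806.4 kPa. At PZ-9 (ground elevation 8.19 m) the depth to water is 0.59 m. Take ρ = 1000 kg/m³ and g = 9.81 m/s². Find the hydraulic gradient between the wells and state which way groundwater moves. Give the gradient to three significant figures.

i ≈ 0.00235; groundwater flows toward the east

Pressure head at PZ-4: ψ = P/(ρg) = 806.4×1000 / (1000 × 9.81) = 82.20 m.
Total head at PZ-4: h = z + ψ = -69.49 + 82.20 = 12.71 m.
Total head at PZ-9: h = 8.19 − 0.59 = 7.60 m.
Head difference: h(PZ-4) − h(PZ-9) = 12.71 − 7.60 = 5.11 m.
Hydraulic gradient: i = |Δh| / L = 5.11 / 2178 = 0.00235.
Flow is from higher to lower head: from PZ-4 toward PZ-9, i.e. toward the east.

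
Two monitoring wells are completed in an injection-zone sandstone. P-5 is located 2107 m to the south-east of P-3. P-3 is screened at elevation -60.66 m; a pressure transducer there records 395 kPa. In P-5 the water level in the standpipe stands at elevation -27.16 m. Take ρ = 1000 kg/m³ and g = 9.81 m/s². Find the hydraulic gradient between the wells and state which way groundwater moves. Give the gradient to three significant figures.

Pressure head at P-3: ψ = P/(ρg) = 395×1000 / (1000 × 9.81) = 40.27 m.
Total head at P-3: h = z + ψ = -60.66 + 40.27 = -20.39 m.
Total head at P-5: h = -27.16 m (water level in the piezometer is the total head).
Head difference: h(P-3) − h(P-5) = -20.39 − (-27.16) = 6.77 m.
Hydraulic gradient: i = |Δh| / L = 6.77 / 2107 = 0.00321.
Flow is from higher to lower head: from P-3 toward P-5, i.e. toward the south-east.

i ≈ 0.00321; groundwater flows toward the south-east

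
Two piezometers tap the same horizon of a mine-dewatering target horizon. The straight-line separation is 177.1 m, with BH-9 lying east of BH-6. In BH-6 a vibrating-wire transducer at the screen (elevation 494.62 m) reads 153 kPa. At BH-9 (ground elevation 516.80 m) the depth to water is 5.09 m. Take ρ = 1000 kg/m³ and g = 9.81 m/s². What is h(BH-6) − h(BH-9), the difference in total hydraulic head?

Pressure head at BH-6: ψ = P/(ρg) = 153×1000 / (1000 × 9.81) = 15.60 m.
Total head at BH-6: h = z + ψ = 494.62 + 15.60 = 510.22 m.
Total head at BH-9: h = 516.80 − 5.09 = 511.71 m.
Head difference: h(BH-6) − h(BH-9) = 510.22 − 511.71 = -1.49 m.

Δh ≈ -1.49 m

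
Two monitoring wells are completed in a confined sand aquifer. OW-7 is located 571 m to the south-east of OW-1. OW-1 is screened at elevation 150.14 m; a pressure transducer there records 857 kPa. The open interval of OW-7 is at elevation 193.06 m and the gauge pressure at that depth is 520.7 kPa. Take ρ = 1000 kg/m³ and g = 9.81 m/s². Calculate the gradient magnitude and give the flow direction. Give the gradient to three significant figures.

Pressure head at OW-1: ψ = P/(ρg) = 857×1000 / (1000 × 9.81) = 87.36 m.
Total head at OW-1: h = z + ψ = 150.14 + 87.36 = 237.50 m.
Pressure head at OW-7: ψ = P/(ρg) = 520.7×1000 / (1000 × 9.81) = 53.08 m.
Total head at OW-7: h = z + ψ = 193.06 + 53.08 = 246.14 m.
Head difference: h(OW-1) − h(OW-7) = 237.50 − 246.14 = -8.64 m.
Hydraulic gradient: i = |Δh| / L = 8.64 / 571 = 0.0151.
Flow is from higher to lower head: from OW-7 toward OW-1, i.e. toward the north-west.

i ≈ 0.0151; groundwater flows toward the north-west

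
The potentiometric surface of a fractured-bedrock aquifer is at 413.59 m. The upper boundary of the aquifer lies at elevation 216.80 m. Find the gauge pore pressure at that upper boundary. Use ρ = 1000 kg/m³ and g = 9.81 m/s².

Pressure head at the aquifer top: ψ = h − z = 413.59 − 216.80 = 196.79 m.
P = ρgψ = 1000 × 9.81 × 196.79 = 1930510 Pa ≈ 1930 kPa.

P ≈ 1930 kPa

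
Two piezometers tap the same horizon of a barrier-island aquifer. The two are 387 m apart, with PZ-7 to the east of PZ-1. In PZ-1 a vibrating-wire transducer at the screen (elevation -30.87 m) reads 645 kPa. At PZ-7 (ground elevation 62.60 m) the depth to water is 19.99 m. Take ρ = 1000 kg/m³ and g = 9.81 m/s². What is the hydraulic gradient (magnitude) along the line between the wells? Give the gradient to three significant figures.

Pressure head at PZ-1: ψ = P/(ρg) = 645×1000 / (1000 × 9.81) = 65.75 m.
Total head at PZ-1: h = z + ψ = -30.87 + 65.75 = 34.88 m.
Total head at PZ-7: h = 62.60 − 19.99 = 42.61 m.
Head difference: h(PZ-1) − h(PZ-7) = 34.88 − 42.61 = -7.73 m.
Hydraulic gradient: i = |Δh| / L = 7.73 / 387 = 0.0200.

i ≈ 0.0200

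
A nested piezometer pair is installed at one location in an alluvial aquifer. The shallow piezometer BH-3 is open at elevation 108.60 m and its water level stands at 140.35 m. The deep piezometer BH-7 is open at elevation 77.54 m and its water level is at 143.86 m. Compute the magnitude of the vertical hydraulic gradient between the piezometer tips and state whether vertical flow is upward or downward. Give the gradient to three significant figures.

|i_v| ≈ 0.113; vertical flow is upward

Total head at BH-3: h = 140.35 m (water level in the standpipe).
Total head at BH-7: h = 143.86 m.
Δh = h(BH-3) − h(BH-7) = 140.35 − 143.86 = -3.51 m.
Vertical separation Δz = 108.60 − 77.54 = 31.06 m.
|i_v| = |Δh| / Δz = 3.51 / 31.06 = 0.113.
Head is higher in the deep piezometer, so vertical flow is upward (discharge condition).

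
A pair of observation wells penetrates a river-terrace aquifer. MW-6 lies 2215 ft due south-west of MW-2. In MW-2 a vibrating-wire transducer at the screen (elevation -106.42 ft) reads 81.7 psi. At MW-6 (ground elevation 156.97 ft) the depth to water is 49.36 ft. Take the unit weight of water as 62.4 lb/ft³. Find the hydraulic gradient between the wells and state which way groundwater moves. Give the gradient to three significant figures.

Pressure head at MW-2: ψ = 144·P/γ = 144 × 81.7 / 62.4 = 188.54 ft.
Total head at MW-2: h = z + ψ = -106.42 + 188.54 = 82.12 ft.
Total head at MW-6: h = 156.97 − 49.36 = 107.61 ft.
Head difference: h(MW-2) − h(MW-6) = 82.12 − 107.61 = -25.49 ft.
Hydraulic gradient: i = |Δh| / L = 25.49 / 2215 = 0.0115.
Flow is from higher to lower head: from MW-6 toward MW-2, i.e. toward the north-east.

i ≈ 0.0115; groundwater flows toward the north-east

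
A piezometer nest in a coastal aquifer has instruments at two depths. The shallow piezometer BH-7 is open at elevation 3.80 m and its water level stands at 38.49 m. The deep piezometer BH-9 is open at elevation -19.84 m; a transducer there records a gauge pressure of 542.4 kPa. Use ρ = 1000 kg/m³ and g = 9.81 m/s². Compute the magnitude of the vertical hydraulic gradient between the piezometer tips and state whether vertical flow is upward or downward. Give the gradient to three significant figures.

|i_v| ≈ 0.129; vertical flow is downward

Total head at BH-7: h = 38.49 m (water level in the standpipe).
Pressure head at BH-9: ψ = P/(ρg) = 542.4×1000 / (1000 × 9.81) = 55.29 m.
Total head at BH-9: h = z + ψ = -19.84 + 55.29 = 35.45 m.
Δh = h(BH-7) − h(BH-9) = 38.49 − 35.45 = 3.04 m.
Vertical separation Δz = 3.80 − (-19.84) = 23.64 m.
|i_v| = |Δh| / Δz = 3.04 / 23.64 = 0.129.
Head is higher in the shallow piezometer, so vertical flow is downward (recharge condition).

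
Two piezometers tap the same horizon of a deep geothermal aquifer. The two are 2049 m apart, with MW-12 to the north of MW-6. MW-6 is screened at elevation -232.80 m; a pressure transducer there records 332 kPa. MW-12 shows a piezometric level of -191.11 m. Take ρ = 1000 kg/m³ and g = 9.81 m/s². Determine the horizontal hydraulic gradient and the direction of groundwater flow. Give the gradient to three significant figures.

Pressure head at MW-6: ψ = P/(ρg) = 332×1000 / (1000 × 9.81) = 33.84 m.
Total head at MW-6: h = z + ψ = -232.80 + 33.84 = -198.96 m.
Total head at MW-12: h = -191.11 m (water level in the piezometer is the total head).
Head difference: h(MW-6) − h(MW-12) = -198.96 − (-191.11) = -7.85 m.
Hydraulic gradient: i = |Δh| / L = 7.85 / 2049 = 0.00383.
Flow is from higher to lower head: from MW-12 toward MW-6, i.e. toward the south.

i ≈ 0.00383; groundwater flows toward the south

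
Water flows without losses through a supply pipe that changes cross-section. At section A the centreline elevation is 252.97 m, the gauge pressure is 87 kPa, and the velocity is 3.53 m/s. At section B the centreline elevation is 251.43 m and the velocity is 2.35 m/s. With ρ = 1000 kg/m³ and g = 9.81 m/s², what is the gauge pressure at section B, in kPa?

Pressure head at A: ψ₁ = P₁/(ρg) = 87×1000 / (1000 × 9.81) = 8.87 m.
Velocity heads: v₁²/2g = 3.53²/19.62 = 0.635 m; v₂²/2g = 2.35²/19.62 = 0.281 m.
Total head H = z₁ + ψ₁ + v₁²/2g = 252.97 + 8.87 + 0.635 = 262.47 m.
ψ₂ = H − z₂ − v₂²/2g = 262.47 − 251.43 − 0.281 = 10.76 m.
P₂ = ρgψ₂ = 1000 × 9.81 × 10.76 ≈ 106 kPa.

P₂ ≈ 106 kPa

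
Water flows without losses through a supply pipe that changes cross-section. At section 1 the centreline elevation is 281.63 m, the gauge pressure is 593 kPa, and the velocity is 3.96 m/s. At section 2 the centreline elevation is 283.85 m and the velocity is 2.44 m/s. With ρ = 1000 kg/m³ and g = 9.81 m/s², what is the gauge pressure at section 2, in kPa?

P₂ ≈ 576 kPa

Pressure head at 1: ψ₁ = P₁/(ρg) = 593×1000 / (1000 × 9.81) = 60.45 m.
Velocity heads: v₁²/2g = 3.96²/19.62 = 0.799 m; v₂²/2g = 2.44²/19.62 = 0.303 m.
Total head H = z₁ + ψ₁ + v₁²/2g = 281.63 + 60.45 + 0.799 = 342.88 m.
ψ₂ = H − z₂ − v₂²/2g = 342.88 − 283.85 − 0.303 = 58.73 m.
P₂ = ρgψ₂ = 1000 × 9.81 × 58.73 ≈ 576 kPa.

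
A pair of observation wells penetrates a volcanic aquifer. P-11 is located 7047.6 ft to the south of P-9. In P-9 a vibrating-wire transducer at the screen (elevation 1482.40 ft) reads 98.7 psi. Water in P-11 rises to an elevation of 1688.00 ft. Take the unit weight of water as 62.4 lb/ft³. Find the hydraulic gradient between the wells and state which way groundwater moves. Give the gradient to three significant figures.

Pressure head at P-9: ψ = 144·P/γ = 144 × 98.7 / 62.4 = 227.77 ft.
Total head at P-9: h = z + ψ = 1482.40 + 227.77 = 1710.17 ft.
Total head at P-11: h = 1688.00 ft (water level in the piezometer is the total head).
Head difference: h(P-9) − h(P-11) = 1710.17 − 1688.00 = 22.17 ft.
Hydraulic gradient: i = |Δh| / L = 22.17 / 7047.6 = 0.00315.
Flow is from higher to lower head: from P-9 toward P-11, i.e. toward the south.

i ≈ 0.00315; groundwater flows toward the south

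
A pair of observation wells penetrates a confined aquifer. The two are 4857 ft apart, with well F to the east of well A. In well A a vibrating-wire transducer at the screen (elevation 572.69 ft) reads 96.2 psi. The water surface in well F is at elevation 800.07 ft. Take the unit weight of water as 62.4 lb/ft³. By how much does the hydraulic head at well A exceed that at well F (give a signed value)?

Pressure head at well A: ψ = 144·P/γ = 144 × 96.2 / 62.4 = 222.00 ft.
Total head at well A: h = z + ψ = 572.69 + 222.00 = 794.69 ft.
Total head at well F: h = 800.07 ft (water level in the piezometer is the total head).
Head difference: h(well A) − h(well F) = 794.69 − 800.07 = -5.38 ft.

Δh ≈ -5.38 ft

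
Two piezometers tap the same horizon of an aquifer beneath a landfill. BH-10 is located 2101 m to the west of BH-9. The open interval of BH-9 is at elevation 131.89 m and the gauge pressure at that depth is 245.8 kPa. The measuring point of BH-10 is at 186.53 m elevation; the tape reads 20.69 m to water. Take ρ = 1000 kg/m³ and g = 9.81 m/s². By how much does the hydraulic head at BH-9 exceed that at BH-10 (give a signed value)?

Δh ≈ -8.89 m

Pressure head at BH-9: ψ = P/(ρg) = 245.8×1000 / (1000 × 9.81) = 25.06 m.
Total head at BH-9: h = z + ψ = 131.89 + 25.06 = 156.95 m.
Total head at BH-10: h = 186.53 − 20.69 = 165.84 m.
Head difference: h(BH-9) − h(BH-10) = 156.95 − 165.84 = -8.89 m.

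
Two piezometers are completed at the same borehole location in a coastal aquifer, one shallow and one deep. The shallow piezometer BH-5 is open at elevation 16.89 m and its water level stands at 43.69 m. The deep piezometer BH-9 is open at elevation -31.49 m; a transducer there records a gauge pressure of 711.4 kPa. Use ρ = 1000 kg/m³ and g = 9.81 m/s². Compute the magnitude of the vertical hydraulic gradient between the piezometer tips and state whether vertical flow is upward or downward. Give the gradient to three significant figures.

Total head at BH-5: h = 43.69 m (water level in the standpipe).
Pressure head at BH-9: ψ = P/(ρg) = 711.4×1000 / (1000 × 9.81) = 72.52 m.
Total head at BH-9: h = z + ψ = -31.49 + 72.52 = 41.03 m.
Δh = h(BH-5) − h(BH-9) = 43.69 − 41.03 = 2.66 m.
Vertical separation Δz = 16.89 − (-31.49) = 48.38 m.
|i_v| = |Δh| / Δz = 2.66 / 48.38 = 0.0550.
Head is higher in the shallow piezometer, so vertical flow is downward (recharge condition).

|i_v| ≈ 0.0550; vertical flow is downward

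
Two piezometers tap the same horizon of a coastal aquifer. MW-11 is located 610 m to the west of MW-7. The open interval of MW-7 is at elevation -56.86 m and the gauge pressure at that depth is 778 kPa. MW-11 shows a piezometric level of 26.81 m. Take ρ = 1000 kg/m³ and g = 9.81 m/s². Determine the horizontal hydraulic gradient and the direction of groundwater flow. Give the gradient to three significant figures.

i ≈ 0.00715; groundwater flows toward the east

Pressure head at MW-7: ψ = P/(ρg) = 778×1000 / (1000 × 9.81) = 79.31 m.
Total head at MW-7: h = z + ψ = -56.86 + 79.31 = 22.45 m.
Total head at MW-11: h = 26.81 m (water level in the piezometer is the total head).
Head difference: h(MW-7) − h(MW-11) = 22.45 − 26.81 = -4.36 m.
Hydraulic gradient: i = |Δh| / L = 4.36 / 610 = 0.00715.
Flow is from higher to lower head: from MW-11 toward MW-7, i.e. toward the east.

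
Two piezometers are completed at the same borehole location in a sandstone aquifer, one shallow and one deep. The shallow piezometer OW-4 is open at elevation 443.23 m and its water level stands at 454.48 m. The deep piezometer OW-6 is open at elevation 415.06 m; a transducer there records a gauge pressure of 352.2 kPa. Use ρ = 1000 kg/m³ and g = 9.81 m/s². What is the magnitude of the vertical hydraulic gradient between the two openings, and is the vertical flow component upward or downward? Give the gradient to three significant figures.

Total head at OW-4: h = 454.48 m (water level in the standpipe).
Pressure head at OW-6: ψ = P/(ρg) = 352.2×1000 / (1000 × 9.81) = 35.90 m.
Total head at OW-6: h = z + ψ = 415.06 + 35.90 = 450.96 m.
Δh = h(OW-4) − h(OW-6) = 454.48 − 450.96 = 3.52 m.
Vertical separation Δz = 443.23 − 415.06 = 28.17 m.
|i_v| = |Δh| / Δz = 3.52 / 28.17 = 0.125.
Head is higher in the shallow piezometer, so vertical flow is downward (recharge condition).

|i_v| ≈ 0.125; vertical flow is downward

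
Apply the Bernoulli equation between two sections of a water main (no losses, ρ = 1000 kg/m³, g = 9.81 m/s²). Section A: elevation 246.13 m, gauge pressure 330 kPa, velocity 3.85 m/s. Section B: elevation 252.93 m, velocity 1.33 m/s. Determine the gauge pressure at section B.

P₂ ≈ 270 kPa

Pressure head at A: ψ₁ = P₁/(ρg) = 330×1000 / (1000 × 9.81) = 33.64 m.
Velocity heads: v₁²/2g = 3.85²/19.62 = 0.755 m; v₂²/2g = 1.33²/19.62 = 0.090 m.
Total head H = z₁ + ψ₁ + v₁²/2g = 246.13 + 33.64 + 0.755 = 280.52 m.
ψ₂ = H − z₂ − v₂²/2g = 280.52 − 252.93 − 0.090 = 27.50 m.
P₂ = ρgψ₂ = 1000 × 9.81 × 27.50 ≈ 270 kPa.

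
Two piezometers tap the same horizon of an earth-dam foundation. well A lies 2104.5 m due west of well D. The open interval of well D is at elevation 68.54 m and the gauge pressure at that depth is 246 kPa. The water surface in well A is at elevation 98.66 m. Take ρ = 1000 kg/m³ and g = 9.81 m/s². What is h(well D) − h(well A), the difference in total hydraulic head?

Δh ≈ -5.04 m

Pressure head at well D: ψ = P/(ρg) = 246×1000 / (1000 × 9.81) = 25.08 m.
Total head at well D: h = z + ψ = 68.54 + 25.08 = 93.62 m.
Total head at well A: h = 98.66 m (water level in the piezometer is the total head).
Head difference: h(well D) − h(well A) = 93.62 − 98.66 = -5.04 m.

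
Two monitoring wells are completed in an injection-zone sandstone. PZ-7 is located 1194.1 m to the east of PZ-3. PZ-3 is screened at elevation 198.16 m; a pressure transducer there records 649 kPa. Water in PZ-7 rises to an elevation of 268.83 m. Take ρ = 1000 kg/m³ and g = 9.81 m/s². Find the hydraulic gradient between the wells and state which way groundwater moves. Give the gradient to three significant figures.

i ≈ 0.00378; groundwater flows toward the west

Pressure head at PZ-3: ψ = P/(ρg) = 649×1000 / (1000 × 9.81) = 66.16 m.
Total head at PZ-3: h = z + ψ = 198.16 + 66.16 = 264.32 m.
Total head at PZ-7: h = 268.83 m (water level in the piezometer is the total head).
Head difference: h(PZ-3) − h(PZ-7) = 264.32 − 268.83 = -4.51 m.
Hydraulic gradient: i = |Δh| / L = 4.51 / 1194.1 = 0.00378.
Flow is from higher to lower head: from PZ-7 toward PZ-3, i.e. toward the west.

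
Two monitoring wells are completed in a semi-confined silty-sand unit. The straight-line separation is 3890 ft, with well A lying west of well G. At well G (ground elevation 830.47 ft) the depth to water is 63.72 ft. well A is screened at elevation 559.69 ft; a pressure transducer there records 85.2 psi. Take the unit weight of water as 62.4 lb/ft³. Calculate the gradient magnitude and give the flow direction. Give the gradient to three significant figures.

Total head at well G: h = 830.47 − 63.72 = 766.75 ft.
Pressure head at well A: ψ = 144·P/γ = 144 × 85.2 / 62.4 = 196.62 ft.
Total head at well A: h = z + ψ = 559.69 + 196.62 = 756.31 ft.
Head difference: h(well G) − h(well A) = 766.75 − 756.31 = 10.44 ft.
Hydraulic gradient: i = |Δh| / L = 10.44 / 3890 = 0.00268.
Flow is from higher to lower head: from well G toward well A, i.e. toward the west.

i ≈ 0.00268; groundwater flows toward the west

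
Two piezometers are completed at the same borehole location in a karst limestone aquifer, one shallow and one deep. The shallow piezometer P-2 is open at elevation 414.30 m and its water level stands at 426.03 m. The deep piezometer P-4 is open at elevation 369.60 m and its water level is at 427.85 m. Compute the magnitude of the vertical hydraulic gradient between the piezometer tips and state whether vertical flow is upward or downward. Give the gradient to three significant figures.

Total head at P-2: h = 426.03 m (water level in the standpipe).
Total head at P-4: h = 427.85 m.
Δh = h(P-2) − h(P-4) = 426.03 − 427.85 = -1.82 m.
Vertical separation Δz = 414.30 − 369.60 = 44.70 m.
|i_v| = |Δh| / Δz = 1.82 / 44.70 = 0.0407.
Head is higher in the deep piezometer, so vertical flow is upward (discharge condition).

|i_v| ≈ 0.0407; vertical flow is upward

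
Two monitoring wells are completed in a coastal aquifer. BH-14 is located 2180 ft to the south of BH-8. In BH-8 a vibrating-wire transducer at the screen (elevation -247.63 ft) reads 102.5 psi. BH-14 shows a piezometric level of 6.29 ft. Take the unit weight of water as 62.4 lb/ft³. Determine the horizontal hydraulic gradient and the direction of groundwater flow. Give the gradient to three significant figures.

Pressure head at BH-8: ψ = 144·P/γ = 144 × 102.5 / 62.4 = 236.54 ft.
Total head at BH-8: h = z + ψ = -247.63 + 236.54 = -11.09 ft.
Total head at BH-14: h = 6.29 ft (water level in the piezometer is the total head).
Head difference: h(BH-8) − h(BH-14) = -11.09 − 6.29 = -17.38 ft.
Hydraulic gradient: i = |Δh| / L = 17.38 / 2180 = 0.00797.
Flow is from higher to lower head: from BH-14 toward BH-8, i.e. toward the north.

i ≈ 0.00797; groundwater flows toward the north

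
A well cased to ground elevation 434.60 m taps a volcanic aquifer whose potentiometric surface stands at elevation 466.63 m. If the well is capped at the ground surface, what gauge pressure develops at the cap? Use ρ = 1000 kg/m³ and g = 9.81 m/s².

Head above the cap: Δh = 466.63 − 434.60 = 32.03 m.
P = ρgΔh = 1000 × 9.81 × 32.03 = 314214 Pa ≈ 314 kPa.

P ≈ 314 kPa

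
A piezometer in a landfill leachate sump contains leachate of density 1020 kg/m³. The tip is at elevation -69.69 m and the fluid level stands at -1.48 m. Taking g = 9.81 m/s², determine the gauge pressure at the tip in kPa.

Pressure head ψ = h − z = -1.48 − (-69.69) = 68.21 m.
P = ρgψ = 1020 × 9.81 × 68.21 = 682523 Pa ≈ 683 kPa.

P ≈ 683 kPa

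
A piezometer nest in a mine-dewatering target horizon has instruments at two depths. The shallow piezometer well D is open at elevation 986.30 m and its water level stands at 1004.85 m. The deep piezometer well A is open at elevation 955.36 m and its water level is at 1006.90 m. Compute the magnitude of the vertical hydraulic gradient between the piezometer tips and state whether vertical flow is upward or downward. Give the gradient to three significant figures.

|i_v| ≈ 0.0663; vertical flow is upward

Total head at well D: h = 1004.85 m (water level in the standpipe).
Total head at well A: h = 1006.90 m.
Δh = h(well D) − h(well A) = 1004.85 − 1006.90 = -2.05 m.
Vertical separation Δz = 986.30 − 955.36 = 30.94 m.
|i_v| = |Δh| / Δz = 2.05 / 30.94 = 0.0663.
Head is higher in the deep piezometer, so vertical flow is upward (discharge condition).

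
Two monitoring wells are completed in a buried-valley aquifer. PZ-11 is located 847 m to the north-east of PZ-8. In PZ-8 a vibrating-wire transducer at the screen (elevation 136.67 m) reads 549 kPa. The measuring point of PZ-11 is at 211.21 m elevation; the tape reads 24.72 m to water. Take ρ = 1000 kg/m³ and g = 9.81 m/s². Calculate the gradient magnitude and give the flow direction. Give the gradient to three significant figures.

i ≈ 0.00725; groundwater flows toward the north-east

Pressure head at PZ-8: ψ = P/(ρg) = 549×1000 / (1000 × 9.81) = 55.96 m.
Total head at PZ-8: h = z + ψ = 136.67 + 55.96 = 192.63 m.
Total head at PZ-11: h = 211.21 − 24.72 = 186.49 m.
Head difference: h(PZ-8) − h(PZ-11) = 192.63 − 186.49 = 6.14 m.
Hydraulic gradient: i = |Δh| / L = 6.14 / 847 = 0.00725.
Flow is from higher to lower head: from PZ-8 toward PZ-11, i.e. toward the north-east.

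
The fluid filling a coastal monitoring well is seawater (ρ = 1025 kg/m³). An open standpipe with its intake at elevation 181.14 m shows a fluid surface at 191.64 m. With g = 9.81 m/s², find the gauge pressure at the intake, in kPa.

P ≈ 106 kPa

Pressure head ψ = h − z = 191.64 − 181.14 = 10.50 m.
P = ρgψ = 1025 × 9.81 × 10.50 = 105580 Pa ≈ 106 kPa.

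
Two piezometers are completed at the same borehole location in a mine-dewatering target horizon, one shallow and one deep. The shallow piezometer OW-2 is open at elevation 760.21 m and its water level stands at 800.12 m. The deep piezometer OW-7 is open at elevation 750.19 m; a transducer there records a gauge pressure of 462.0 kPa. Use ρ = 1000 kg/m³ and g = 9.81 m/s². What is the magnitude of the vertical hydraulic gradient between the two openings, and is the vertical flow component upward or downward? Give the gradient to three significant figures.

|i_v| ≈ 0.283; vertical flow is downward

Total head at OW-2: h = 800.12 m (water level in the standpipe).
Pressure head at OW-7: ψ = P/(ρg) = 462.0×1000 / (1000 × 9.81) = 47.09 m.
Total head at OW-7: h = z + ψ = 750.19 + 47.09 = 797.28 m.
Δh = h(OW-2) − h(OW-7) = 800.12 − 797.28 = 2.84 m.
Vertical separation Δz = 760.21 − 750.19 = 10.02 m.
|i_v| = |Δh| / Δz = 2.84 / 10.02 = 0.283.
Head is higher in the shallow piezometer, so vertical flow is downward (recharge condition).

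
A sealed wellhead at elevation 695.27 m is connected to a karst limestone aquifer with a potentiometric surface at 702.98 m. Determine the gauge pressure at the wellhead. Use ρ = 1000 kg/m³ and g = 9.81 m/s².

P ≈ 75.6 kPa

Head above the cap: Δh = 702.98 − 695.27 = 7.71 m.
P = ρgΔh = 1000 × 9.81 × 7.71 = 75635 Pa ≈ 75.6 kPa.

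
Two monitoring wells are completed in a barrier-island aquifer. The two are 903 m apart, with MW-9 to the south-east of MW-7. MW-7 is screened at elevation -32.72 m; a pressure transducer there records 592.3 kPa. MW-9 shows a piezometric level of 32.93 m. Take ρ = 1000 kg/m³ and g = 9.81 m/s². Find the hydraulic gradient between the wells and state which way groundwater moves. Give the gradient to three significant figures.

i ≈ 0.00584; groundwater flows toward the north-west

Pressure head at MW-7: ψ = P/(ρg) = 592.3×1000 / (1000 × 9.81) = 60.38 m.
Total head at MW-7: h = z + ψ = -32.72 + 60.38 = 27.66 m.
Total head at MW-9: h = 32.93 m (water level in the piezometer is the total head).
Head difference: h(MW-7) − h(MW-9) = 27.66 − 32.93 = -5.27 m.
Hydraulic gradient: i = |Δh| / L = 5.27 / 903 = 0.00584.
Flow is from higher to lower head: from MW-9 toward MW-7, i.e. toward the north-west.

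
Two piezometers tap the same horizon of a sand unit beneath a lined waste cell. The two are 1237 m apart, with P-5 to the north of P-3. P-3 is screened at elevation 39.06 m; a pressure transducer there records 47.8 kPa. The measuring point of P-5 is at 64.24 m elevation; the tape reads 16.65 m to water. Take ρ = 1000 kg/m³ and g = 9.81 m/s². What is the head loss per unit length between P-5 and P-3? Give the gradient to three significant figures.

i ≈ 0.00296 m/m

Pressure head at P-3: ψ = P/(ρg) = 47.8×1000 / (1000 × 9.81) = 4.87 m.
Total head at P-3: h = z + ψ = 39.06 + 4.87 = 43.93 m.
Total head at P-5: h = 64.24 − 16.65 = 47.59 m.
Head difference: h(P-3) − h(P-5) = 43.93 − 47.59 = -3.66 m.
Hydraulic gradient: i = |Δh| / L = 3.66 / 1237 = 0.00296.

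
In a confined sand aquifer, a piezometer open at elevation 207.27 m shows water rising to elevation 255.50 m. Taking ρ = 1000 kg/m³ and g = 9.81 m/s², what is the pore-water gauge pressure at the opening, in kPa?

Pressure head ψ = h − z = 255.50 − 207.27 = 48.23 m.
P = ρgψ = 1000 × 9.81 × 48.23 = 473136 Pa ≈ 473 kPa.

P ≈ 473 kPa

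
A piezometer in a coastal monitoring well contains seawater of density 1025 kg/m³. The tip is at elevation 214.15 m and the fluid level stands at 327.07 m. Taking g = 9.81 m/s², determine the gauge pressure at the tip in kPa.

Pressure head ψ = h − z = 327.07 − 214.15 = 112.92 m.
P = ρgψ = 1025 × 9.81 × 112.92 = 1135439 Pa ≈ 1140 kPa.

P ≈ 1140 kPa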